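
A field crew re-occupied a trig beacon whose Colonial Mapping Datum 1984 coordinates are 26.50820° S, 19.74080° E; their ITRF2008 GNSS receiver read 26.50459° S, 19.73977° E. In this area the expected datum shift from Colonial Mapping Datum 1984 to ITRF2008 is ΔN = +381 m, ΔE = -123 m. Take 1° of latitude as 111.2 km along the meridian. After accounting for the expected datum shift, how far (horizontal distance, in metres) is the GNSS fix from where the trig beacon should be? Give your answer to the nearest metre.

Observed coordinate differences: Δφ = +0.00361°, Δλ = -0.00103°.
Converting to metres (1° lat = 111200 m, cos φ = 0.894870): observed ΔN = 401.4 m, observed ΔE = -102.5 m.
Subtracting the expected shift leaves a residual of 401.4 − (381) = 20.4 m north and -102.5 − (-123) = 20.5 m east.
Residual distance = √(20.4² + 20.5²) = 28.9 m.

29 m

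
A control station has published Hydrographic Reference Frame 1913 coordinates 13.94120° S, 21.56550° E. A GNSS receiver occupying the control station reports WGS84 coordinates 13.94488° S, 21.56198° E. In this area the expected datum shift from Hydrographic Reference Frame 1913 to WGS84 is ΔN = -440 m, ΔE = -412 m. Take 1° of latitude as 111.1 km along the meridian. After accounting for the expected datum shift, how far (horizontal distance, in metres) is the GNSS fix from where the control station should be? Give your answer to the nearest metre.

45 m

Observed coordinate differences: Δφ = -0.00368°, Δλ = -0.00352°.
Converting to metres (1° lat = 111100 m, cos φ = 0.970543): observed ΔN = -408.8 m, observed ΔE = -379.6 m.
Subtracting the expected shift leaves a residual of -408.8 − (-440) = 31.2 m north and -379.6 − (-412) = 32.4 m east.
Residual distance = √(31.2² + 32.4²) = 45.0 m.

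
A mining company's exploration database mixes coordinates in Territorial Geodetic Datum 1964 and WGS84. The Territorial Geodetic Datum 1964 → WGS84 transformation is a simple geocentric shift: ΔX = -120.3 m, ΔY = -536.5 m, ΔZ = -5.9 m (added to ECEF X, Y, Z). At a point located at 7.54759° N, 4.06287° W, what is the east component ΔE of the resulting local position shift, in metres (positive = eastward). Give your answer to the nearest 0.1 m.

The local east axis at (φ, λ) is (−sin λ, cos λ, 0), so ΔE = −sin(-4.06287°)·(-120.3) + cos(-4.06287°)·(-536.5) = -543.68 m.

ΔE = -543.7 m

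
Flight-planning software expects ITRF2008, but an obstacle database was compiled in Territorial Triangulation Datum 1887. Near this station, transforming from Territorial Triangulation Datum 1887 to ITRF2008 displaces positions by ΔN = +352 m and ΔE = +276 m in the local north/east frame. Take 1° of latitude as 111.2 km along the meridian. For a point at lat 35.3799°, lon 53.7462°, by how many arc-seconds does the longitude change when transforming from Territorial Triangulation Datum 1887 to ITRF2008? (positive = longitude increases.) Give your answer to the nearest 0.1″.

Δλ = 11.0″

At latitude 35.3799°, cos φ = 0.815331.
1° of longitude at this latitude = 111.2 × cos φ = 90.66 km, so Δλ = 276.0 / 90664.8 = 0.0030442° = 10.959″.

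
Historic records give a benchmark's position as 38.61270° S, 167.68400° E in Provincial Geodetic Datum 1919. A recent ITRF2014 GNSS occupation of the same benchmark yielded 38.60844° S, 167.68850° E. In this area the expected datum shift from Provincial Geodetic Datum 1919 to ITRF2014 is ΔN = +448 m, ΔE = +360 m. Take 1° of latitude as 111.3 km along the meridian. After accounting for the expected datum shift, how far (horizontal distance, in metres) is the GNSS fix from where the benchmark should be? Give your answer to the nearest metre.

41 m

Observed coordinate differences: Δφ = +0.00426°, Δλ = +0.00450°.
Converting to metres (1° lat = 111300 m, cos φ = 0.781382): observed ΔN = 474.1 m, observed ΔE = 391.4 m.
Subtracting the expected shift leaves a residual of 474.1 − (448) = 26.1 m north and 391.4 − (360) = 31.4 m east.
Residual distance = √(26.1² + 31.4²) = 40.8 m.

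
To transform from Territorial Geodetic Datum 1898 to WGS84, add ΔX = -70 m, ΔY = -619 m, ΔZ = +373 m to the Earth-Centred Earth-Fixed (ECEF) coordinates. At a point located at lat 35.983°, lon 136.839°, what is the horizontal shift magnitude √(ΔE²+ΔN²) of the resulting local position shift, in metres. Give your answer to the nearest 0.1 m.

The local east axis at (φ, λ) is (−sin λ, cos λ, 0), so ΔE = −sin(136.839°)·(-70) + cos(136.839°)·(-619) = 499.40 m.
The local north axis is (−sin φ cos λ, −sin φ sin λ, cos φ), giving ΔN = -30.000 + 248.783 + 301.828 = 520.61 m.
Horizontal magnitude = √(ΔE² + ΔN²) = √(499.40² + 520.61²) = 721.41 m.

721.4 m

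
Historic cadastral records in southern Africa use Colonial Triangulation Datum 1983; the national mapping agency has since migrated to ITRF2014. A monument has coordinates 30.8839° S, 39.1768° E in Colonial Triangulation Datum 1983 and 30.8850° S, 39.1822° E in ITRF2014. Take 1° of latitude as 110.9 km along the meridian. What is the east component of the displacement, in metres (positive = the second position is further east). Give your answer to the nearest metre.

ΔE = 514 m

Δφ = -30.8850° − -30.8839° = -0.0011°; Δλ = 39.1822° − 39.1768° = +0.0054°.
ΔN = Δφ × 110900 = -122.0 m; ΔE = Δλ × 110900 × cos(-30.8839°) = +0.0054 × 110900 × 0.858209 = 513.9 m.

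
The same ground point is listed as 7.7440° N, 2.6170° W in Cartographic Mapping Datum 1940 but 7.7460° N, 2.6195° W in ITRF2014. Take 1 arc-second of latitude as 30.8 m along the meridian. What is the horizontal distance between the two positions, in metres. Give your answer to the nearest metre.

353 m

Δφ = 7.7460° − 7.7440° = +0.0020°; Δλ = -2.6195° − -2.6170° = -0.0025°.
1° of latitude = 3600 × 30.80 = 110880 m.
ΔN = Δφ × 110880 = 221.8 m; ΔE = Δλ × 110880 × cos(7.7440°) = -0.0025 × 110880 × 0.990880 = -274.7 m.
Distance = √(ΔE² + ΔN²) = √((-274.7)² + 221.8²) = 353.0 m.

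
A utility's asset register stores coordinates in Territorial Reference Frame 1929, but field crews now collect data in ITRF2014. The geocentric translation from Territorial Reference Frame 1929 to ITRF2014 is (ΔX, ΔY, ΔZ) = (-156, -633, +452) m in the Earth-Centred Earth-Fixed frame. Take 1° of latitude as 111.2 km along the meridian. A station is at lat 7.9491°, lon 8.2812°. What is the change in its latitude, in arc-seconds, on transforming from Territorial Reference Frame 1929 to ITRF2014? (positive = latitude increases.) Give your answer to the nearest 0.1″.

Δφ = 15.6″

sin φ = 0.138293, cos φ = 0.990391, sin λ = 0.144032, cos λ = 0.989573.
North component: ΔN = −sin φ cos λ·ΔX − sin φ sin λ·ΔY + cos φ·ΔZ = −(0.138293)(0.989573)(-156) − (0.138293)(0.144032)(-633) + (0.990391)(452) = 481.61 m.
1° of latitude spans 111200 m, so Δφ = 481.61 / 111200 × 3600 = 15.592″.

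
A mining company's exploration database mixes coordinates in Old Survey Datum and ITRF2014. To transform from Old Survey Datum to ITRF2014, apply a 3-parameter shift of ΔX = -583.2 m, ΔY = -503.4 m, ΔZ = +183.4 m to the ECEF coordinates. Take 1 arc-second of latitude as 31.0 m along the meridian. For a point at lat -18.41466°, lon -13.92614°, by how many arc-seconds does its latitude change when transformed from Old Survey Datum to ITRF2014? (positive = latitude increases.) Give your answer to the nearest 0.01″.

sin φ = -0.315892, cos φ = 0.948795, sin λ = -0.240671, cos λ = 0.970607.
North component: ΔN = −sin φ cos λ·ΔX − sin φ sin λ·ΔY + cos φ·ΔZ = −(-0.315892)(0.970607)(-583.2) − (-0.315892)(-0.240671)(-503.4) + (0.948795)(183.4) = 33.47 m.
1° of latitude spans 3600 × 31.00 = 111600 m, so Δφ = 33.47 / 111600 × 3600 = 1.080″.

Δφ = 1.08″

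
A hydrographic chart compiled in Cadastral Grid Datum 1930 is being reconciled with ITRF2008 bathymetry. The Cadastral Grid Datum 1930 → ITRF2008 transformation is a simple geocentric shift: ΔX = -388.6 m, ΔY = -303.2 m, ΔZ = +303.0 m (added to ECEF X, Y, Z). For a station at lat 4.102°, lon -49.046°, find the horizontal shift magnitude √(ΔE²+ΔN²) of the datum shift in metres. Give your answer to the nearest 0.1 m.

578.6 m

The local east axis at (φ, λ) is (−sin λ, cos λ, 0), so ΔE = −sin(-49.046°)·(-388.6) + cos(-49.046°)·(-303.2) = -492.22 m.
The local north axis is (−sin φ cos λ, −sin φ sin λ, cos φ), giving ΔN = 18.220 − 16.380 + 302.224 = 304.06 m.
Horizontal magnitude = √(ΔE² + ΔN²) = √((-492.22)² + 304.06²) = 578.56 m.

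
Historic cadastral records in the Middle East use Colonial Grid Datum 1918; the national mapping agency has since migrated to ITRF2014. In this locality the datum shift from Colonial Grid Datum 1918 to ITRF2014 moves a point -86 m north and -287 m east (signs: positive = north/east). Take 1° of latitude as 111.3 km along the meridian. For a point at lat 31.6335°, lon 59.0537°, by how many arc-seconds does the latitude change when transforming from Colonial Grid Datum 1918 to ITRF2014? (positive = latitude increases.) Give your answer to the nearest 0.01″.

1° of latitude = 111.3 km, so Δφ = -86.0 / 111300 = -0.0007727° = -2.782″.

Δφ = -2.78″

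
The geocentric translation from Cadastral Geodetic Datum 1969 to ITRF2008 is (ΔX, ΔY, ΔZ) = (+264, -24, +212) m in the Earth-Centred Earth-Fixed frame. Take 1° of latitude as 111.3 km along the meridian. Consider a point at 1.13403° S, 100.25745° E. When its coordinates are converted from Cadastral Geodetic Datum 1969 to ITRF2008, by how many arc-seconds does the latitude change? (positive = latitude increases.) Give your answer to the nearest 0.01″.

sin φ = -0.019791, cos φ = 0.999804, sin λ = 0.984018, cos λ = -0.178071.
North component: ΔN = −sin φ cos λ·ΔX − sin φ sin λ·ΔY + cos φ·ΔZ = −(-0.019791)(-0.178071)(264) − (-0.019791)(0.984018)(-24) + (0.999804)(212) = 210.56 m.
1° of latitude spans 111300 m, so Δφ = 210.56 / 111300 × 3600 = 6.811″.

Δφ = 6.81″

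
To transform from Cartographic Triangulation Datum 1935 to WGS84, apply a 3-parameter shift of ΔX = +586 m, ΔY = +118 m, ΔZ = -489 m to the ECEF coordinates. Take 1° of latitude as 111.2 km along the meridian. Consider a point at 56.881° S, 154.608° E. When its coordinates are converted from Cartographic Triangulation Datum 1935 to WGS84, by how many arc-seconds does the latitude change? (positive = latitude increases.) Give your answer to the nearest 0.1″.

Δφ = -21.6″

sin φ = -0.837538, cos φ = 0.546380, sin λ = 0.428809, cos λ = -0.903395.
North component: ΔN = −sin φ cos λ·ΔX − sin φ sin λ·ΔY + cos φ·ΔZ = −(-0.837538)(-0.903395)(586) − (-0.837538)(0.428809)(118) + (0.546380)(-489) = -668.18 m.
1° of latitude spans 111200 m, so Δφ = -668.18 / 111200 × 3600 = -21.632″.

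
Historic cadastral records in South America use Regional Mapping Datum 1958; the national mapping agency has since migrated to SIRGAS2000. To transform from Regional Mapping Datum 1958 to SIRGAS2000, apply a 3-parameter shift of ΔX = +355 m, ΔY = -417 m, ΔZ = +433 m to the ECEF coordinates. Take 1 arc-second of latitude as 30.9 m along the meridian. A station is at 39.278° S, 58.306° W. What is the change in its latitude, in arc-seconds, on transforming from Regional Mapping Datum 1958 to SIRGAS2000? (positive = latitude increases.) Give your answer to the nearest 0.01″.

Δφ = 21.94″

sin φ = -0.633084, cos φ = 0.774083, sin λ = -0.850866, cos λ = 0.525383.
North component: ΔN = −sin φ cos λ·ΔX − sin φ sin λ·ΔY + cos φ·ΔZ = −(-0.633084)(0.525383)(355) − (-0.633084)(-0.850866)(-417) + (0.774083)(433) = 677.88 m.
1° of latitude spans 3600 × 30.90 = 111240 m, so Δφ = 677.88 / 111240 × 3600 = 21.938″.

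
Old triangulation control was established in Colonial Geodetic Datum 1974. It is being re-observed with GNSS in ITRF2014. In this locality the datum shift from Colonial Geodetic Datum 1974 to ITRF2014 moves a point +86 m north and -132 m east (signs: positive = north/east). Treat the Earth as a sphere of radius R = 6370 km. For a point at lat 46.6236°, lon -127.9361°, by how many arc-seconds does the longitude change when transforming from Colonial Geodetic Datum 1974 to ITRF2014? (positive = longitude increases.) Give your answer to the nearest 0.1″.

At latitude 46.6236°, cos φ = 0.686788.
One radian of longitude at latitude φ spans R cos φ, so Δλ = ΔE / (R cos φ) = -132.0 / (6370000 × 0.686788) = -3.0173e-05 rad = -6.224″.

Δλ = -6.2″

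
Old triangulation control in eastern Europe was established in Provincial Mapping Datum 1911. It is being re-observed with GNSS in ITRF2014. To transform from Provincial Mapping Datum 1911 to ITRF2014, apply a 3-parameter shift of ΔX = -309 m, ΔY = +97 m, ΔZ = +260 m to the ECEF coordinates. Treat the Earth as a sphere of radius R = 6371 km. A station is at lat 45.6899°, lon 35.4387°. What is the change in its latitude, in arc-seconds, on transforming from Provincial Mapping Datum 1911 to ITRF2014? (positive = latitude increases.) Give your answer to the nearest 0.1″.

Δφ = 10.4″

sin φ = 0.715570, cos φ = 0.698541, sin λ = 0.579832, cos λ = 0.814736.
North component: ΔN = −sin φ cos λ·ΔX − sin φ sin λ·ΔY + cos φ·ΔZ = −(0.715570)(0.814736)(-309) − (0.715570)(0.579832)(97) + (0.698541)(260) = 321.52 m.
1° of latitude spans πR/180 = 111195 m, so Δφ = 321.52 / 111195 × 3600 = 10.409″.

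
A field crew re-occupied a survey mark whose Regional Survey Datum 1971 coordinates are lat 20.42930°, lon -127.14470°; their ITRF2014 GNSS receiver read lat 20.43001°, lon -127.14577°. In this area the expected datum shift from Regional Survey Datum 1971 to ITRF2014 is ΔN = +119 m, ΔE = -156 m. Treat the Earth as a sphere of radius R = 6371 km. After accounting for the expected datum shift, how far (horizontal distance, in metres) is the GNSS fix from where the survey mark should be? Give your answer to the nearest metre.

60 m

Observed coordinate differences: Δφ = +0.00071°, Δλ = -0.00107°.
Converting to metres (1° lat = 111195 m, cos φ = 0.937104): observed ΔN = 78.9 m, observed ΔE = -111.5 m.
Subtracting the expected shift leaves a residual of 78.9 − (119) = -40.1 m north and -111.5 − (-156) = 44.5 m east.
Residual distance = √((-40.1)² + 44.5²) = 59.9 m.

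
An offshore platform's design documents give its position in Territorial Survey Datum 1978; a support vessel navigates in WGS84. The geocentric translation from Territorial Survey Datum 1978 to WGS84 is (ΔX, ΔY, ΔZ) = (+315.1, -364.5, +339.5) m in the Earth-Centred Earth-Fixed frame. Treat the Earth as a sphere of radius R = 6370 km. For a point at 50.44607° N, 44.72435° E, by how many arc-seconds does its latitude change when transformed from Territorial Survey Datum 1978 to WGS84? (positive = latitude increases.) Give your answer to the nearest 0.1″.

sin φ = 0.771026, cos φ = 0.636804, sin λ = 0.703697, cos λ = 0.710500.
North component: ΔN = −sin φ cos λ·ΔX − sin φ sin λ·ΔY + cos φ·ΔZ = −(0.771026)(0.710500)(315.1) − (0.771026)(0.703697)(-364.5) + (0.636804)(339.5) = 241.34 m.
1° of latitude spans πR/180 = 111177 m, so Δφ = 241.34 / 111177 × 3600 = 7.815″.

Δφ = 7.8″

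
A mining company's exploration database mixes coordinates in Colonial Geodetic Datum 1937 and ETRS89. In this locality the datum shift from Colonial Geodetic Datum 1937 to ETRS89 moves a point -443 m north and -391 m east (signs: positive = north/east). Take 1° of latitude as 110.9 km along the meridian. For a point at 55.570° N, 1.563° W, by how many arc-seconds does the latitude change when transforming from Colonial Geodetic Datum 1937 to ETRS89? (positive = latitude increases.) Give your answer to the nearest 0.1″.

Δφ = -14.4″

1° of latitude = 110.9 km, so Δφ = -443.0 / 110900 = -0.0039946° = -14.381″.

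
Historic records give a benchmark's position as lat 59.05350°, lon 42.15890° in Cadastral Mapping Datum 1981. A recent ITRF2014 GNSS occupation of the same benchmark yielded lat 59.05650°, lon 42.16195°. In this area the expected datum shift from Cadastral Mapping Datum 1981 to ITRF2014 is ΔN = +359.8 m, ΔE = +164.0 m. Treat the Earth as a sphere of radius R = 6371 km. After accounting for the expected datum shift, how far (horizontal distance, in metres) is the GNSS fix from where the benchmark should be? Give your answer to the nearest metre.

Observed coordinate differences: Δφ = +0.00300°, Δλ = +0.00305°.
Converting to metres (1° lat = 111195 m, cos φ = 0.514237): observed ΔN = 333.6 m, observed ΔE = 174.4 m.
Subtracting the expected shift leaves a residual of 333.6 − (359.8) = -26.2 m north and 174.4 − (164.0) = 10.4 m east.
Residual distance = √((-26.2)² + 10.4²) = 28.2 m.

28 m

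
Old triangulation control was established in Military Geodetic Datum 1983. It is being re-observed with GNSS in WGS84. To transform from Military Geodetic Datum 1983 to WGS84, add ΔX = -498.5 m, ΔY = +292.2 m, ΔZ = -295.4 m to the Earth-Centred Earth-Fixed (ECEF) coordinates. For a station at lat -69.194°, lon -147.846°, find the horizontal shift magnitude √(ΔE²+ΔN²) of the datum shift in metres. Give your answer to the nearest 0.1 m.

At φ = -69.194°, λ = -147.846°: sin φ = -0.934788, cos φ = 0.355205, sin λ = -0.532197, cos λ = -0.846621.
ΔE = −sin λ·ΔX + cos λ·ΔY = −(-0.532197)·(-498.5) + (-0.846621)·(292.2) = -512.68 m.
ΔN = −sin φ cos λ·ΔX − sin φ sin λ·ΔY + cos φ·ΔZ = −(-0.934788)(-0.846621)(-498.5) − (-0.934788)(-0.532197)(292.2) + (0.355205)(-295.4) = 144.22 m.
Horizontal magnitude = √(ΔE² + ΔN²) = √((-512.68)² + 144.22²) = 532.58 m.

532.6 m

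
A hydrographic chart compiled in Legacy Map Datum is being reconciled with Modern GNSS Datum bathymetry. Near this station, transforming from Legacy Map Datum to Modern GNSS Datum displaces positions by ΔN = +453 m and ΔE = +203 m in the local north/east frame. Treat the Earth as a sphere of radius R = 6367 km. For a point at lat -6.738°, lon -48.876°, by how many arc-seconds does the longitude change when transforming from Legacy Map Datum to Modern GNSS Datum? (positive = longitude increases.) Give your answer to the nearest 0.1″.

At latitude -6.738°, cos φ = 0.993093.
One radian of longitude at latitude φ spans R cos φ, so Δλ = ΔE / (R cos φ) = 203.0 / (6367000 × 0.993093) = 3.2105e-05 rad = 6.622″.

Δλ = 6.6″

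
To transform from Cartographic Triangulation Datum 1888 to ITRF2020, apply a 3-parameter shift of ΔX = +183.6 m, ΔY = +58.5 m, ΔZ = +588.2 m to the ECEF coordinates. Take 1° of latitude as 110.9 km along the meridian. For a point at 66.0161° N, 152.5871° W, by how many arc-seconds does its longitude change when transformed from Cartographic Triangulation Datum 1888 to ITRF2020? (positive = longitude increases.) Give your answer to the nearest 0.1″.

Δλ = 2.6″

sin φ = 0.913660, cos φ = 0.406480, sin λ = -0.460400, cos λ = -0.887712.
East component: ΔE = −sin λ·ΔX + cos λ·ΔY = −(-0.460400)(183.6) + (-0.887712)(58.5) = 32.60 m.
1° of latitude spans 110900 m; at latitude φ, 1° of longitude spans that × cos φ = 45078.6 m, so Δλ = 32.60 / 45078.6 × 3600 = 2.603″.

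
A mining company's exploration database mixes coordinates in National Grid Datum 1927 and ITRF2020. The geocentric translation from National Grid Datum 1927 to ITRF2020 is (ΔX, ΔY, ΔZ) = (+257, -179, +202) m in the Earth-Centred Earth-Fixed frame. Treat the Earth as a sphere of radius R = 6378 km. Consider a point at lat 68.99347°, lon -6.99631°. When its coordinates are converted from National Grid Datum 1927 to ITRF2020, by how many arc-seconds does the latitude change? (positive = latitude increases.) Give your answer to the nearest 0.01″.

Δφ = -6.02″

sin φ = 0.933540, cos φ = 0.358474, sin λ = -0.121805, cos λ = 0.992554.
North component: ΔN = −sin φ cos λ·ΔX − sin φ sin λ·ΔY + cos φ·ΔZ = −(0.933540)(0.992554)(257) − (0.933540)(-0.121805)(-179) + (0.358474)(202) = -186.08 m.
1° of latitude spans πR/180 = 111317 m, so Δφ = -186.08 / 111317 × 3600 = -6.018″.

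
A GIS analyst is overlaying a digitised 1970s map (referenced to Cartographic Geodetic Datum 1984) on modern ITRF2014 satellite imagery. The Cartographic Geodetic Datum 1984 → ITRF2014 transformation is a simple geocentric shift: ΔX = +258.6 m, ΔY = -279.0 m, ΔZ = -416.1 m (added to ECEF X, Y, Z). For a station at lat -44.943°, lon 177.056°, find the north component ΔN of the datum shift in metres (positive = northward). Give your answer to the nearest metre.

At φ = -44.943°, λ = 177.056°: sin φ = -0.706403, cos φ = 0.707810, sin λ = 0.051360, cos λ = -0.998680.
ΔN = −sin φ cos λ·ΔX − sin φ sin λ·ΔY + cos φ·ΔZ = −(-0.706403)(-0.998680)(258.6) − (-0.706403)(0.051360)(-279.0) + (0.707810)(-416.1) = -487.08 m.

ΔN = -487 m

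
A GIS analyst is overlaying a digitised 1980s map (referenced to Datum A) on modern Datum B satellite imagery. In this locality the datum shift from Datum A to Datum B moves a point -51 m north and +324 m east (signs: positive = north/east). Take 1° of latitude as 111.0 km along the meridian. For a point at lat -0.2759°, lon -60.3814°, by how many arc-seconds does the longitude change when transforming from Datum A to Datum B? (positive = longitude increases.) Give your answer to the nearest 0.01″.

At latitude -0.2759°, cos φ = 0.999988.
1° of longitude at this latitude = 111.0 × cos φ = 111.00 km, so Δλ = 324.0 / 110998.7 = 0.0029190° = 10.508″.

Δλ = 10.51″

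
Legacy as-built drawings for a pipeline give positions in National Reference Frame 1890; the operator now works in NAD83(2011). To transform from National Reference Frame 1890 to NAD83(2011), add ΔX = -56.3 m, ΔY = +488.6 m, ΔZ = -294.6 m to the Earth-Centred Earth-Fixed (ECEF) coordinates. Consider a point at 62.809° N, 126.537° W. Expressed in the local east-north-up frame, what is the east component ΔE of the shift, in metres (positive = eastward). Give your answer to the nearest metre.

The local east axis at (φ, λ) is (−sin λ, cos λ, 0), so ΔE = −sin(-126.537°)·(-56.3) + cos(-126.537°)·488.6 = -336.12 m.

ΔE = -336 m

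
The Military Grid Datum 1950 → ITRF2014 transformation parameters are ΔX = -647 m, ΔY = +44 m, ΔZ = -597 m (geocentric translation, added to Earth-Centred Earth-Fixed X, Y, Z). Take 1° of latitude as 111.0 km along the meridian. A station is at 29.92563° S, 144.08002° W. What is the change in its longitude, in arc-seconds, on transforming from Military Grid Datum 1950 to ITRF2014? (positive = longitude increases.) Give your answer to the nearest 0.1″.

Δλ = -15.5″

sin φ = -0.498875, cos φ = 0.866674, sin λ = -0.586655, cos λ = -0.809837.
East component: ΔE = −sin λ·ΔX + cos λ·ΔY = −(-0.586655)(-647) + (-0.809837)(44) = -415.20 m.
1° of latitude spans 111000 m; at latitude φ, 1° of longitude spans that × cos φ = 96200.8 m, so Δλ = -415.20 / 96200.8 × 3600 = -15.537″.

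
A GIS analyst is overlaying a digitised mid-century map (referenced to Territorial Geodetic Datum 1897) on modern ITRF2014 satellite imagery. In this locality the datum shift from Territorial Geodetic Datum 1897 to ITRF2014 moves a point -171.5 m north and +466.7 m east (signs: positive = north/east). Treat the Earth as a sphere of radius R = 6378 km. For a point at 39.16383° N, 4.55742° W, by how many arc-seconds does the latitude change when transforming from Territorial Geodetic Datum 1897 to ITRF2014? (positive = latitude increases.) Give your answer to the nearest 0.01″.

On a sphere of radius R, 1 rad of latitude = R, so Δφ = ΔN / R = -171.5 / 6378000 = -2.6889e-05 rad = -5.546″.

Δφ = -5.55″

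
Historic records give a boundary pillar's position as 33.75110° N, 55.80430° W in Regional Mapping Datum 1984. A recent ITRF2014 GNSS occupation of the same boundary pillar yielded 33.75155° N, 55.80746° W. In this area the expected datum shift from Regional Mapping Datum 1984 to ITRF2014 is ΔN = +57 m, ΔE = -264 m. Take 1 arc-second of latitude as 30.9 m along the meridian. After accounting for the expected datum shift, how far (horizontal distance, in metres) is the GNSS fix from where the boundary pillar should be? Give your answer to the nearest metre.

Observed coordinate differences: Δφ = +0.00045°, Δλ = -0.00316°.
Converting to metres (1° lat = 111240 m, cos φ = 0.831459): observed ΔN = 50.1 m, observed ΔE = -292.3 m.
Subtracting the expected shift leaves a residual of 50.1 − (57) = -6.9 m north and -292.3 − (-264) = -28.3 m east.
Residual distance = √((-6.9)² + (-28.3)²) = 29.1 m.

29 m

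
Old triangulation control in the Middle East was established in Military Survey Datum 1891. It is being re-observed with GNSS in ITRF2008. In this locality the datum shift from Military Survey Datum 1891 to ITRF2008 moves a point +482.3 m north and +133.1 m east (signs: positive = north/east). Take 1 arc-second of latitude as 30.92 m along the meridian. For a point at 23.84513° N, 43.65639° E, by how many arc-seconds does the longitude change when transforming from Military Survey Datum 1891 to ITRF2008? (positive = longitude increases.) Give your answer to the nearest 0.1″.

Δλ = 4.7″

At latitude 23.84513°, cos φ = 0.914642.
1″ of longitude at this latitude = 30.92 × cos φ = 28.2807 m, so Δλ = 133.1 / 28.2807 = 4.706″.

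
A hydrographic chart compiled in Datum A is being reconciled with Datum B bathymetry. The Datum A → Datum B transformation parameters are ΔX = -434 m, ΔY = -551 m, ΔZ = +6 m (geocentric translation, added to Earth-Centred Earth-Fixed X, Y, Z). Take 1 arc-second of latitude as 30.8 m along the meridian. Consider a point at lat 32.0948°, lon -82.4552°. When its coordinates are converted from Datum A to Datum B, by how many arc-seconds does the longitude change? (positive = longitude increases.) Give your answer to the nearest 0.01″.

Δλ = -19.26″

sin φ = 0.531322, cos φ = 0.847170, sin λ = -0.991342, cos λ = 0.131301.
East component: ΔE = −sin λ·ΔX + cos λ·ΔY = −(-0.991342)(-434) + (0.131301)(-551) = -502.59 m.
1° of latitude spans 3600 × 30.80 = 110880 m; at latitude φ, 1° of longitude spans that × cos φ = 93934.2 m, so Δλ = -502.59 / 93934.2 × 3600 = -19.262″.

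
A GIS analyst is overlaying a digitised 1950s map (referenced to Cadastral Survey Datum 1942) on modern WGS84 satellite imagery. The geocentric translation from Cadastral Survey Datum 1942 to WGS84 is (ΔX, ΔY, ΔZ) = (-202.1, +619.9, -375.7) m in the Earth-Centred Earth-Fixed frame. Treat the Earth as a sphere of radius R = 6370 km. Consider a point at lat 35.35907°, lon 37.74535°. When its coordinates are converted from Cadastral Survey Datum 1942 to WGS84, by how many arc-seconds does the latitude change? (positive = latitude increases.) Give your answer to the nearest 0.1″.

sin φ = 0.578699, cos φ = 0.815541, sin λ = 0.612153, cos λ = 0.790739.
North component: ΔN = −sin φ cos λ·ΔX − sin φ sin λ·ΔY + cos φ·ΔZ = −(0.578699)(0.790739)(-202.1) − (0.578699)(0.612153)(619.9) + (0.815541)(-375.7) = -433.52 m.
1° of latitude spans πR/180 = 111177 m, so Δφ = -433.52 / 111177 × 3600 = -14.038″.

Δφ = -14.0″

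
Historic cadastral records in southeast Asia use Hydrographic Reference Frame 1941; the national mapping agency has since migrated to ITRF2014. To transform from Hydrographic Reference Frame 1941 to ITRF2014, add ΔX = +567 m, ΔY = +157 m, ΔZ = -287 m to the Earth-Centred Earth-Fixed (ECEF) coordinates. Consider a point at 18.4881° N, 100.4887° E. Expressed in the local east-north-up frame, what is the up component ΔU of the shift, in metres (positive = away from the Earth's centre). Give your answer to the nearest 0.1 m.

The local up (radial) axis is (cos φ cos λ, cos φ sin λ, sin φ), giving ΔU = -97.890 + 146.409 − 91.010 = -42.49 m.

ΔU = -42.5 m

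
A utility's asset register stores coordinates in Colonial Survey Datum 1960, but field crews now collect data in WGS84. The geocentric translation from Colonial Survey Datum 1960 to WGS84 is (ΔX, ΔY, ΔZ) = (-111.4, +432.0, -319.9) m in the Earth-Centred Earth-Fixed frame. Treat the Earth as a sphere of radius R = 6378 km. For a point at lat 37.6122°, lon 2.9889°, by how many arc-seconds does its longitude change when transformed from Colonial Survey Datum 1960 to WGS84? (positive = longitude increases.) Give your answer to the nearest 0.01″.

Δλ = 17.85″

sin φ = 0.610314, cos φ = 0.792160, sin λ = 0.052142, cos λ = 0.998640.
East component: ΔE = −sin λ·ΔX + cos λ·ΔY = −(0.052142)(-111.4) + (0.998640)(432.0) = 437.22 m.
1° of latitude spans πR/180 = 111317 m; at latitude φ, 1° of longitude spans that × cos φ = 88180.9 m, so Δλ = 437.22 / 88180.9 × 3600 = 17.850″.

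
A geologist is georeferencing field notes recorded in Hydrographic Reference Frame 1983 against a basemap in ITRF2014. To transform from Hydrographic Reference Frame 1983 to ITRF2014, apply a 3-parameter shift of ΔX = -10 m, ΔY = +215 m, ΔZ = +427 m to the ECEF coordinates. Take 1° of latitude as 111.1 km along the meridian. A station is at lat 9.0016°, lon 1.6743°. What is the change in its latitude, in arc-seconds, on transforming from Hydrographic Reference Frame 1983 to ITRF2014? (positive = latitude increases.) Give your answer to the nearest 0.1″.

Δφ = 13.7″

sin φ = 0.156462, cos φ = 0.987684, sin λ = 0.029218, cos λ = 0.999573.
North component: ΔN = −sin φ cos λ·ΔX − sin φ sin λ·ΔY + cos φ·ΔZ = −(0.156462)(0.999573)(-10) − (0.156462)(0.029218)(215) + (0.987684)(427) = 422.32 m.
1° of latitude spans 111100 m, so Δφ = 422.32 / 111100 × 3600 = 13.685″.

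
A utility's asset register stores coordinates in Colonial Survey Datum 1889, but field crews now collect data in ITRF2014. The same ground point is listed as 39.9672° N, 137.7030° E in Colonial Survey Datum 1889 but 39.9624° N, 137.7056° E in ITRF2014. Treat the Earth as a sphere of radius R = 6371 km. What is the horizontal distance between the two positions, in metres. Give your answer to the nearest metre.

Δφ = 39.9624° − 39.9672° = -0.0048°; Δλ = 137.7056° − 137.7030° = +0.0026°.
1° along a meridian = πR/180 = 111195 m.
ΔN = Δφ × 111195 = -533.7 m; ΔE = Δλ × 111195 × cos(39.9672°) = +0.0026 × 111195 × 0.766412 = 221.6 m.
Distance = √(ΔE² + ΔN²) = √(221.6² + (-533.7)²) = 577.9 m.

578 m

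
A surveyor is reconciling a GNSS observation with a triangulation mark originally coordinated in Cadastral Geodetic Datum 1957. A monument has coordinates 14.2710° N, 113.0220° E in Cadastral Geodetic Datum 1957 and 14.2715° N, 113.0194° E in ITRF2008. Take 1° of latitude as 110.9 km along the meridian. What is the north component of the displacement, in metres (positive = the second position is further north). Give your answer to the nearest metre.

Δφ = 14.2715° − 14.2710° = +0.0005°; Δλ = 113.0194° − 113.0220° = -0.0026°.
ΔN = Δφ × 110900 = 55.4 m; ΔE = Δλ × 110900 × cos(14.2710°) = -0.0026 × 110900 × 0.969141 = -279.4 m.

ΔN = 55 m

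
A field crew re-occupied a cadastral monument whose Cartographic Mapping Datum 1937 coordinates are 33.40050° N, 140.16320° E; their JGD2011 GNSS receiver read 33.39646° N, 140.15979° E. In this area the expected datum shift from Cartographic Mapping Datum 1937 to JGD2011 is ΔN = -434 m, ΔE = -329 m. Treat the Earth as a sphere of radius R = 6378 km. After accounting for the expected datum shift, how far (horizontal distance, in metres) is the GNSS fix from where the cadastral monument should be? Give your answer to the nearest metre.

20 m

Observed coordinate differences: Δφ = -0.00404°, Δλ = -0.00341°.
Converting to metres (1° lat = 111317 m, cos φ = 0.834843): observed ΔN = -449.7 m, observed ΔE = -316.9 m.
Subtracting the expected shift leaves a residual of -449.7 − (-434) = -15.7 m north and -316.9 − (-329) = 12.1 m east.
Residual distance = √((-15.7)² + 12.1²) = 19.8 m.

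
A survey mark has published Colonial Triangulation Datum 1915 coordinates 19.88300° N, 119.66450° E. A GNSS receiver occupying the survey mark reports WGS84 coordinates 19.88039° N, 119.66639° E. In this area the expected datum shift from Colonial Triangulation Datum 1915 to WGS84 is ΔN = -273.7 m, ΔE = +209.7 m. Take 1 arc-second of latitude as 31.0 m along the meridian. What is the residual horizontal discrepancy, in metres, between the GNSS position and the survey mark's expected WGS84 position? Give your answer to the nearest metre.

21 m

Observed coordinate differences: Δφ = -0.00261°, Δλ = +0.00189°.
Converting to metres (1° lat = 111600 m, cos φ = 0.940389): observed ΔN = -291.3 m, observed ΔE = 198.4 m.
Subtracting the expected shift leaves a residual of -291.3 − (-273.7) = -17.6 m north and 198.4 − (209.7) = -11.3 m east.
Residual distance = √((-17.6)² + (-11.3)²) = 20.9 m.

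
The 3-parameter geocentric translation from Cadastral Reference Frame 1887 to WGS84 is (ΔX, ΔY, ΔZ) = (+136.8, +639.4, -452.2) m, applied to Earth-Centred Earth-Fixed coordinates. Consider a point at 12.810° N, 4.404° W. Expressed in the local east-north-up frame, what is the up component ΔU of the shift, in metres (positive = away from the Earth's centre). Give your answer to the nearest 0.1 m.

The local up (radial) axis is (cos φ cos λ, cos φ sin λ, sin φ), giving ΔU = 133.001 − 47.877 − 100.261 = -15.14 m.

ΔU = -15.1 m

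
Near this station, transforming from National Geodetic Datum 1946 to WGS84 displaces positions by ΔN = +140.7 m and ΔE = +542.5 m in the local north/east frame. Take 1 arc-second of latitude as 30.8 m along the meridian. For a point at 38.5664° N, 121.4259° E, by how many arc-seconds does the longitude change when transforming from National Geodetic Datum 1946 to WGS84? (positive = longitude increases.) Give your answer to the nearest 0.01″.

At latitude 38.5664°, cos φ = 0.781886.
1″ of longitude at this latitude = 30.80 × cos φ = 24.0821 m, so Δλ = 542.5 / 24.0821 = 22.527″.

Δλ = 22.53″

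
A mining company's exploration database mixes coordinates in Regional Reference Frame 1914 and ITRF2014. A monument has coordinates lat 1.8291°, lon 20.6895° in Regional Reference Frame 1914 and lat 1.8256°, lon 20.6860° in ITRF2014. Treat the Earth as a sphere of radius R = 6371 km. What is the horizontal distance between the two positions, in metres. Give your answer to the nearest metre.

550 m

Δφ = 1.8256° − 1.8291° = -0.0035°; Δλ = 20.6860° − 20.6895° = -0.0035°.
1° along a meridian = πR/180 = 111195 m.
ΔN = Δφ × 111195 = -389.2 m; ΔE = Δλ × 111195 × cos(1.8291°) = -0.0035 × 111195 × 0.999490 = -389.0 m.
Distance = √(ΔE² + ΔN²) = √((-389.0)² + (-389.2)²) = 550.2 m.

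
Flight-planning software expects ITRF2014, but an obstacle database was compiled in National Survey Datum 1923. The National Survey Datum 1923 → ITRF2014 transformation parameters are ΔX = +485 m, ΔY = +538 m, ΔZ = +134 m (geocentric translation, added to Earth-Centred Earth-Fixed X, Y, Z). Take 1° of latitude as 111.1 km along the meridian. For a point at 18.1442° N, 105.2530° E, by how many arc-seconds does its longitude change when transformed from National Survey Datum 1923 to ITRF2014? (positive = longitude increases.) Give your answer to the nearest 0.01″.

sin φ = 0.311410, cos φ = 0.950276, sin λ = 0.964774, cos λ = -0.263082.
East component: ΔE = −sin λ·ΔX + cos λ·ΔY = −(0.964774)(485) + (-0.263082)(538) = -609.45 m.
1° of latitude spans 111100 m; at latitude φ, 1° of longitude spans that × cos φ = 105575.6 m, so Δλ = -609.45 / 105575.6 × 3600 = -20.782″.

Δλ = -20.78″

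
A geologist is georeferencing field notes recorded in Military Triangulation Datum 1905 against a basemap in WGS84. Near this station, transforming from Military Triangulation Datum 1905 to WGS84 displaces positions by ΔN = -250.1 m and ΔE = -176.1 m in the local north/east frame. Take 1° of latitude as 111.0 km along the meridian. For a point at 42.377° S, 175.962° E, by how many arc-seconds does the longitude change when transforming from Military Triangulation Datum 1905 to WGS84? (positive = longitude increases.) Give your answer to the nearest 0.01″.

Δλ = -7.73″

At latitude -42.377°, cos φ = 0.738726.
1° of longitude at this latitude = 111.0 × cos φ = 82.00 km, so Δλ = -176.1 / 81998.6 = -0.0021476° = -7.731″.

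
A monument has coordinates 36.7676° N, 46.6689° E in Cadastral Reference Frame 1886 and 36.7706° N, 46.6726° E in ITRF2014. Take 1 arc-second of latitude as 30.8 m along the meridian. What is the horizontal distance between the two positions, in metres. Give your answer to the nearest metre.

468 m

Δφ = 36.7706° − 36.7676° = +0.0030°; Δλ = 46.6726° − 46.6689° = +0.0037°.
1° of latitude = 3600 × 30.80 = 110880 m.
ΔN = Δφ × 110880 = 332.6 m; ΔE = Δλ × 110880 × cos(36.7676°) = +0.0037 × 110880 × 0.801070 = 328.6 m.
Distance = √(ΔE² + ΔN²) = √(328.6² + 332.6²) = 467.6 m.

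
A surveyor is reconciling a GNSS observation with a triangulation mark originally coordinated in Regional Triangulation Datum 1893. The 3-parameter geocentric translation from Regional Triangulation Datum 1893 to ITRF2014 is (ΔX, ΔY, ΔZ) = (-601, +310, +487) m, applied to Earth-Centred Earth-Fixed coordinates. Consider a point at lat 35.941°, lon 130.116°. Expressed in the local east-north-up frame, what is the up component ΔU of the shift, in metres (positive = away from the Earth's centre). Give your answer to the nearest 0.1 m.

The local up (radial) axis is (cos φ cos λ, cos φ sin λ, sin φ), giving ΔU = 313.523 + 191.937 + 285.846 = 791.31 m.

ΔU = 791.3 m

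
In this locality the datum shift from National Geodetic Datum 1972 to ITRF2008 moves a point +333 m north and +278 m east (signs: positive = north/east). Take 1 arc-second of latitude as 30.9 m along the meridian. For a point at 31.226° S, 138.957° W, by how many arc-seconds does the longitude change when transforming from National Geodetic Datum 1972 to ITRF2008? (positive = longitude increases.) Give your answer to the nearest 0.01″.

Δλ = 10.52″

At latitude -31.226°, cos φ = 0.855129.
1″ of longitude at this latitude = 30.90 × cos φ = 26.4235 m, so Δλ = 278.0 / 26.4235 = 10.521″.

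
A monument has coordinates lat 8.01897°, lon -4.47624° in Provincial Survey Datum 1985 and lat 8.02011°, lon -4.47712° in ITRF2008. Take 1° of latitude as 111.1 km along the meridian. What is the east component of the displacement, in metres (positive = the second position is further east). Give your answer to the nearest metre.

Δφ = 8.02011° − 8.01897° = +0.00114°; Δλ = -4.47712° − -4.47624° = -0.00088°.
ΔN = Δφ × 111100 = 126.7 m; ΔE = Δλ × 111100 × cos(8.01897°) = -0.00088 × 111100 × 0.990222 = -96.8 m.

ΔE = -97 m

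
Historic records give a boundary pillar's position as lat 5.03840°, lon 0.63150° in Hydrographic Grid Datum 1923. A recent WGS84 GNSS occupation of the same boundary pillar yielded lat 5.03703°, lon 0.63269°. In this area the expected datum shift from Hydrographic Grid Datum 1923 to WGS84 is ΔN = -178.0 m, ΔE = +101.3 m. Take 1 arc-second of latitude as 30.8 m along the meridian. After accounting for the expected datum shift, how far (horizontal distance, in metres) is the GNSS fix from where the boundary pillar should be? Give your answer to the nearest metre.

Observed coordinate differences: Δφ = -0.00137°, Δλ = +0.00119°.
Converting to metres (1° lat = 110880 m, cos φ = 0.996136): observed ΔN = -151.9 m, observed ΔE = 131.4 m.
Subtracting the expected shift leaves a residual of -151.9 − (-178.0) = 26.1 m north and 131.4 − (101.3) = 30.1 m east.
Residual distance = √(26.1² + 30.1²) = 39.9 m.

40 m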